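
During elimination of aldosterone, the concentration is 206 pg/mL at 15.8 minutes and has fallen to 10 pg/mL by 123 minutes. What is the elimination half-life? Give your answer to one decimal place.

Over Δt = 123 − 15.8 = 107.2 minutes, the level fell by a factor of 206/10 ≈ 20.6.
n = log₂(20.6) ≈ 4.3646 half-lives, so t½ = 107.2/4.3646 ≈ 24.561 minutes.

24.6 minutes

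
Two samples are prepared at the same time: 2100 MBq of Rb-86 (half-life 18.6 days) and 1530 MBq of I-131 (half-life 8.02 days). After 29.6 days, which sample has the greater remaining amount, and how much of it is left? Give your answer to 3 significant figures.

Rb-86: 2100 × (1/2)^1.5914 ≈ 696.88 MBq.
I-131: 1530 × (1/2)^3.6908 ≈ 118.48 MBq.
Rb-86 has more remaining, at ≈ 696.88 MBq.

Rb-86, 697 MBq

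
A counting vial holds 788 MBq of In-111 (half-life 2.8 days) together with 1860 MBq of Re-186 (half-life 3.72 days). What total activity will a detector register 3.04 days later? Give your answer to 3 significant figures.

1430 MBq

In-111: 788 × (1/2)^(3.04/2.8) = 788 × (1/2)^1.0857 ≈ 371.27 MBq.
Re-186: 1860 × (1/2)^(3.04/3.72) = 1860 × (1/2)^0.8172 ≈ 1055.6 MBq.
Total = 371.27 + 1055.6 ≈ 1426.9 MBq.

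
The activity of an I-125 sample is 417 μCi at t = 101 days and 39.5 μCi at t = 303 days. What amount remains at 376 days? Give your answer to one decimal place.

16.9 μCi

Over Δt = 303 − 101 = 202 days, the level fell by a factor of 417/39.5 ≈ 10.557.
n = log₂(10.557) ≈ 3.4001 half-lives, so t½ = 202/3.4001 ≈ 59.41 days.
From t = 303 to t = 376: 39.5 × (1/2)^((376−303)/59.41) ≈ 16.854 μCi.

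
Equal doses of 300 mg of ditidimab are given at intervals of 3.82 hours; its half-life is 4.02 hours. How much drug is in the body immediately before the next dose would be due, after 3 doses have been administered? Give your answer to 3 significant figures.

The 3 doses were given 11.46, 7.64, 3.82 hours ago.
Total = 300·(1/2)^(11.46/4.02) + 300·(1/2)^(7.64/4.02) + 300·(1/2)^(3.82/4.02)
      = 41.587 + 80.355 + 155.26 ≈ 277.21 mg.

277 mg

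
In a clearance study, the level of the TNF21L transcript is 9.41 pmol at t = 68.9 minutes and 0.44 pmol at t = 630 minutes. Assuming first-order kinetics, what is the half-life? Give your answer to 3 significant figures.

127 minutes

Over Δt = 630 − 68.9 = 561.1 minutes, the level fell by a factor of 9.41/0.44 ≈ 21.386.
n = log₂(21.386) ≈ 4.4186 half-lives, so t½ = 561.1/4.4186 ≈ 126.99 minutes.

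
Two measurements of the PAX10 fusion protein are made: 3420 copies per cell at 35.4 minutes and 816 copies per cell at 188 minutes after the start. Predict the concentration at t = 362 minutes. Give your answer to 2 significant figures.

160 copies per cell

Over Δt = 188 − 35.4 = 152.6 minutes, the level fell by a factor of 3420/816 ≈ 4.1912.
n = log₂(4.1912) ≈ 2.0674 half-lives, so t½ = 152.6/2.0674 ≈ 73.814 minutes.
From t = 188 to t = 362: 816 × (1/2)^((362−188)/73.814) ≈ 159.25 copies per cell.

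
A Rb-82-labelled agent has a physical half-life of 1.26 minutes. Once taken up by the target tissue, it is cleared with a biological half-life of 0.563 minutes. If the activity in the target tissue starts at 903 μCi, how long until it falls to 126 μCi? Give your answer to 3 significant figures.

1/t_eff = 1/t_phys + 1/t_biol = 1/1.26 + 1/0.563 = 2.5698 per minute.
t_eff = 1.26 × 0.563 / (1.26 + 0.563) ≈ 0.38913 minutes.
n = log₂(903/126) ≈ 2.8413; t = 2.8413 × 0.38913 ≈ 1.1056 minutes.

1.11 minutes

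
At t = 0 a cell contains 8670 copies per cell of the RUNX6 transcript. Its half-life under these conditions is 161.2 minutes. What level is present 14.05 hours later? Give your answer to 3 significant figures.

Convert the elapsed time: 14.05 hours = 843 minutes.
Number of half-lives: n = 843/161.2 ≈ 5.2295.
Remaining = 8670 × (1/2)^5.2295 = 8670 × 0.026654 ≈ 231.09 copies per cell.

231 copies per cell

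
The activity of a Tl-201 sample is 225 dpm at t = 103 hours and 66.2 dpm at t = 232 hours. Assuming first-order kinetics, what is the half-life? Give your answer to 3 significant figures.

Over Δt = 232 − 103 = 129 hours, the level fell by a factor of 225/66.2 ≈ 3.3988.
n = log₂(3.3988) ≈ 1.765 half-lives, so t½ = 129/1.765 ≈ 73.087 hours.

73.1 hours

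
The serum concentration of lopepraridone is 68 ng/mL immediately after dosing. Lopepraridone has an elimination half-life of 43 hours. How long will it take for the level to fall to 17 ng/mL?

17/68 = 1/4, so 2 half-lives have elapsed.
t = 2 × 43 = 86 hours.

86 hours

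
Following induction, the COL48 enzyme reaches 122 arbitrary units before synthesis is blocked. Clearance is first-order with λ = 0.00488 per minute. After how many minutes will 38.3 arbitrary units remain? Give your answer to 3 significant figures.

237 minutes

t½ = ln 2 / λ = 0.69315 / 0.00488 ≈ 142.04 minutes.
Fraction remaining = 38.3/122 ≈ 0.31393.
n = log₂(122/38.3) = ln(3.1854)/ln 2 ≈ 1.6715 half-lives.
t = n × t½ = 1.6715 × 142.04 ≈ 237.41 minutes.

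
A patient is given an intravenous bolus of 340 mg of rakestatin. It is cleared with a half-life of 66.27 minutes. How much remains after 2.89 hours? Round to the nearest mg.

Convert the elapsed time: 2.89 hours = 173.4 minutes.
Number of half-lives: n = 173.4/66.27 ≈ 2.6166.
Remaining = 340 × (1/2)^2.6166 = 340 × 0.16306 ≈ 55.439 mg.

55 mg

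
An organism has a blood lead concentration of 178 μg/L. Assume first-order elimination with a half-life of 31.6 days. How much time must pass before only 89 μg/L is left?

31.6 days

89/178 = 1/2, so 1 half-life has elapsed.
t = 1 × 31.6 = 31.6 days.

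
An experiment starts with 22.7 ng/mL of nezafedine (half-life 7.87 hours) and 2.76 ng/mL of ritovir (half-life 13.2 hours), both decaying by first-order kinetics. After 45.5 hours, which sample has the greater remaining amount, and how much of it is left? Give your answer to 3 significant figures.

nezafedine: 22.7 × (1/2)^5.7814 ≈ 0.4127 ng/mL.
ritovir: 2.76 × (1/2)^3.447 ≈ 0.25309 ng/mL.
Nezafedine has more remaining, at ≈ 0.4127 ng/mL.

nezafedine, 0.413 ng/mL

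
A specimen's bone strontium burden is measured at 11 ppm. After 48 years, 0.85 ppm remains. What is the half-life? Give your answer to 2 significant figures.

A/A₀ = 0.85/11 ≈ 0.077273.
n = log₂(12.941) ≈ 3.6939 half-lives elapsed in 48 years.
t½ = 48/3.6939 ≈ 12.994 years.

13 years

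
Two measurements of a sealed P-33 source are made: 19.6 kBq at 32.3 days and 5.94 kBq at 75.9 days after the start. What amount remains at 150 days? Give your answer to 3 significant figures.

Over Δt = 75.9 − 32.3 = 43.6 days, the level fell by a factor of 19.6/5.94 ≈ 3.2997.
n = log₂(3.2997) ≈ 1.7223 half-lives, so t½ = 43.6/1.7223 ≈ 25.315 days.
From t = 75.9 to t = 150: 5.94 × (1/2)^((150−75.9)/25.315) ≈ 0.78095 kBq.

0.781 kBq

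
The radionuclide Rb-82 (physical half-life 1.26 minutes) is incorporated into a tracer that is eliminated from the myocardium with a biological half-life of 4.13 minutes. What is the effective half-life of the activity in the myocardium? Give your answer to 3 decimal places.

0.965 minutes

1/t_eff = 1/t_phys + 1/t_biol = 1/1.26 + 1/4.13 = 1.0358 per minute.
t_eff = 1.26 × 4.13 / (1.26 + 4.13) ≈ 0.96545 minutes.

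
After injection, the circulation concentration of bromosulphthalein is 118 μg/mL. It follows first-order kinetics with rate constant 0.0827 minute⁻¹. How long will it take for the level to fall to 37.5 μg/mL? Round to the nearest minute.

t½ = ln 2 / λ = 0.69315 / 0.0827 ≈ 8.3815 minutes.
Fraction remaining = 37.5/118 ≈ 0.3178.
n = log₂(118/37.5) = ln(3.1467)/ln 2 ≈ 1.6538 half-lives.
t = n × t½ = 1.6538 × 8.3815 ≈ 13.861 minutes.

14 minutes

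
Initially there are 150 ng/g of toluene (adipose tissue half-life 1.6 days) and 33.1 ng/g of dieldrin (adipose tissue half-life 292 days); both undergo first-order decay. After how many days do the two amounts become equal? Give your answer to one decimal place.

3.5 days

Set 150·(1/2)^(t/1.6) = 33.1·(1/2)^(t/292).
Taking log₂: log₂(150/33.1) = t·(1/1.6 − 1/292).
log₂(4.5317) = 2.1801; 1/1.6 − 1/292 = 0.62158.
t = 2.1801 / 0.62158 ≈ 3.5073 days.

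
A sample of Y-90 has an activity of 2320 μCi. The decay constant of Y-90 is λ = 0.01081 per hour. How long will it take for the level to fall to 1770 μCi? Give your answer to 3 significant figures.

25.0 hours

t½ = ln 2 / λ = 0.69315 / 0.01081 ≈ 64.121 hours.
Fraction remaining = 1770/2320 ≈ 0.76293.
n = log₂(2320/1770) = ln(1.3107)/ln 2 ≈ 0.39038 half-lives.
t = n × t½ = 0.39038 × 64.121 ≈ 25.031 hours.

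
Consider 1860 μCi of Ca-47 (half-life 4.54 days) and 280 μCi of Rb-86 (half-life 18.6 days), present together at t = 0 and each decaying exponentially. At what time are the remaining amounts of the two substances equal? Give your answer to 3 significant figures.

16.4 days

Set 1860·(1/2)^(t/4.54) = 280·(1/2)^(t/18.6).
Taking log₂: log₂(1860/280) = t·(1/4.54 − 1/18.6).
log₂(6.6429) = 2.7318; 1/4.54 − 1/18.6 = 0.1665.
t = 2.7318 / 0.1665 ≈ 16.407 days.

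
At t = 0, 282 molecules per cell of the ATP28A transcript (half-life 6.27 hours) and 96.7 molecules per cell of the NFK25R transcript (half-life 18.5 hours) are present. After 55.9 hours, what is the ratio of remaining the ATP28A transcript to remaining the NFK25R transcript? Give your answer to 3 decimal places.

ATP28A transcript: 282 × (1/2)^(55.9/6.27) = 282 × (1/2)^8.9155 ≈ 0.58402 molecules per cell.
NFK25R transcript: 96.7 × (1/2)^(55.9/18.5) = 96.7 × (1/2)^3.0216 ≈ 11.908 molecules per cell.
Ratio ≈ 0.58402 / 11.908 ≈ 0.049045.

0.049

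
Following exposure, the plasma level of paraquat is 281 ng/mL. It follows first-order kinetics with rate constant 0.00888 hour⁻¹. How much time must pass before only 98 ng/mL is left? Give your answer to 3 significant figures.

119 hours

t½ = ln 2 / k = 0.69315 / 0.00888 ≈ 78.057 hours.
Fraction remaining = 98/281 ≈ 0.34875.
n = log₂(281/98) = ln(2.8673)/ln 2 ≈ 1.5197 half-lives.
t = n × t½ = 1.5197 × 78.057 ≈ 118.62 hours.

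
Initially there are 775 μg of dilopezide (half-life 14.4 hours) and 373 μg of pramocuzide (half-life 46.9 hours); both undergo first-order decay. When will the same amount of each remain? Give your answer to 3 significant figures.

Set 775·(1/2)^(t/14.4) = 373·(1/2)^(t/46.9).
Taking log₂: log₂(775/373) = t·(1/14.4 − 1/46.9).
log₂(2.0777) = 1.055; 1/14.4 − 1/46.9 = 0.048122.
t = 1.055 / 0.048122 ≈ 21.924 hours.

21.9 hours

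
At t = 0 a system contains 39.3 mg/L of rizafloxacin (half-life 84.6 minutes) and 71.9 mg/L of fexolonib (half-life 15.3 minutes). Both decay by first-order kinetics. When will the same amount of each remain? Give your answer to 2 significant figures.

Set 39.3·(1/2)^(t/84.6) = 71.9·(1/2)^(t/15.3).
Taking log₂: log₂(39.3/71.9) = t·(1/84.6 − 1/15.3).
log₂(0.54659) = -0.87146; 1/84.6 − 1/15.3 = -0.053539.
t = -0.87146 / -0.053539 ≈ 16.277 minutes.

16 minutes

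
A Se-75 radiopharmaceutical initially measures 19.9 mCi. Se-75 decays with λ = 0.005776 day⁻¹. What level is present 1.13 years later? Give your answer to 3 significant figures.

1.84 mCi

t½ = ln 2 / λ = 0.69315 / 0.005776 ≈ 120 days.
Convert the elapsed time: 1.13 years = 412.45 days.
Number of half-lives: n = 412.45/120 ≈ 3.4369.
Remaining = 19.9 × (1/2)^3.4369 = 19.9 × 0.092337 ≈ 1.8375 mCi.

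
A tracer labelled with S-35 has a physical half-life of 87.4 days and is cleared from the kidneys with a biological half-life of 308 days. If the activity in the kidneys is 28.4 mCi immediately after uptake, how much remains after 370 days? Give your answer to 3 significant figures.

1/t_eff = 1/t_phys + 1/t_biol = 1/87.4 + 1/308 = 0.014688 per day.
t_eff = 87.4 × 308 / (87.4 + 308) ≈ 68.081 days.
Remaining = 28.4 × (1/2)^(370/68.081) = 28.4 × (1/2)^5.4347 ≈ 0.65661 mCi.

0.657 mCi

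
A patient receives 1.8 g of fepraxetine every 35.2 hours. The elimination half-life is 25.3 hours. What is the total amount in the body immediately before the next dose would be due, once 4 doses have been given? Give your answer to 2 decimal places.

The 4 doses were given 140.8, 105.6, 70.4, 35.2 hours ago.
Total = 1.8·(1/2)^(140.8/25.3) + 1.8·(1/2)^(105.6/25.3) + 1.8·(1/2)^(70.4/25.3) + 1.8·(1/2)^(35.2/25.3)
      = 0.038017 + 0.099724 + 0.26159 + 0.6862 ≈ 1.0855 g.

1.09 g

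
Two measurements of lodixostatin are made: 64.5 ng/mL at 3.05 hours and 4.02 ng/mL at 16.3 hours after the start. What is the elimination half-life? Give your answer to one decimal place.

3.3 hours

Over Δt = 16.3 − 3.05 = 13.25 hours, the level fell by a factor of 64.5/4.02 ≈ 16.045.
n = log₂(16.045) ≈ 4.004 half-lives, so t½ = 13.25/4.004 ≈ 3.3092 hours.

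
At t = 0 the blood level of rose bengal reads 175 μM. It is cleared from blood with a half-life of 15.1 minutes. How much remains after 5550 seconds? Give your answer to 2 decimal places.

2.51 μM

Convert the elapsed time: 5550 seconds = 92.5 minutes.
Number of half-lives: n = 92.5/15.1 ≈ 6.1258.
Remaining = 175 × (1/2)^6.1258 = 175 × 0.01432 ≈ 2.506 μM.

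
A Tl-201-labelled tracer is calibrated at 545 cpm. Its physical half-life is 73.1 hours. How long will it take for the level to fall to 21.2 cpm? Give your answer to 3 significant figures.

Fraction remaining = 21.2/545 ≈ 0.038899.
n = log₂(545/21.2) = ln(25.708)/ln 2 ≈ 4.6841 half-lives.
t = n × t½ = 4.6841 × 73.1 ≈ 342.41 hours.

342 hours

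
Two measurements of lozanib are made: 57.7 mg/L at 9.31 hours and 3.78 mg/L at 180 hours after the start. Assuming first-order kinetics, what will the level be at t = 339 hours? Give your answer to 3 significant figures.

0.298 mg/L

Over Δt = 180 − 9.31 = 170.69 hours, the level fell by a factor of 57.7/3.78 ≈ 15.265.
n = log₂(15.265) ≈ 3.9321 half-lives, so t½ = 170.69/3.9321 ≈ 43.409 hours.
From t = 180 to t = 339: 3.78 × (1/2)^((339−180)/43.409) ≈ 0.29845 mg/L.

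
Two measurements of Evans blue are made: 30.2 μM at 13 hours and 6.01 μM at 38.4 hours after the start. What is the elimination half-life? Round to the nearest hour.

Over Δt = 38.4 − 13 = 25.4 hours, the level fell by a factor of 30.2/6.01 ≈ 5.025.
n = log₂(5.025) ≈ 2.3291 half-lives, so t½ = 25.4/2.3291 ≈ 10.905 hours.

11 hours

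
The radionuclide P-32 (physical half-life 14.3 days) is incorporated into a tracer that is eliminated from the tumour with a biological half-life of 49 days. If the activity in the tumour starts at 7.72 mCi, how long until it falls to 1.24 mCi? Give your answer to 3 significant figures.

1/t_eff = 1/t_phys + 1/t_biol = 1/14.3 + 1/49 = 0.090338 per day.
t_eff = 14.3 × 49 / (14.3 + 49) ≈ 11.07 days.
n = log₂(7.72/1.24) ≈ 2.6383; t = 2.6383 × 11.07 ≈ 29.204 days.

29.2 days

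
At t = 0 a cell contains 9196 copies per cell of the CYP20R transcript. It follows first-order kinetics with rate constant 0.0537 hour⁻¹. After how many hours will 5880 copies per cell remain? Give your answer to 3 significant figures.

t½ = ln 2 / λ = 0.69315 / 0.0537 ≈ 12.908 hours.
Fraction remaining = 5880/9196 ≈ 0.63941.
n = log₂(9196/5880) = ln(1.5639)/ln 2 ≈ 0.64519 half-lives.
t = n × t½ = 0.64519 × 12.908 ≈ 8.328 hours.

8.33 hours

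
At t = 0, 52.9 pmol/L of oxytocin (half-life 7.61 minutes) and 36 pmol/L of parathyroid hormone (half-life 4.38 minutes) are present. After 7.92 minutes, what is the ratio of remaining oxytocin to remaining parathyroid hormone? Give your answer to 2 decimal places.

oxytocin: 52.9 × (1/2)^(7.92/7.61) = 52.9 × (1/2)^1.0407 ≈ 25.714 pmol/L.
parathyroid hormone: 36 × (1/2)^(7.92/4.38) = 36 × (1/2)^1.8082 ≈ 10.28 pmol/L.
Ratio ≈ 25.714 / 10.28 ≈ 2.5014.

2.50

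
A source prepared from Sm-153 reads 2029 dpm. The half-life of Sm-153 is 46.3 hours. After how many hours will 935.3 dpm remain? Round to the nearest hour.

Fraction remaining = 935.3/2029 ≈ 0.46097.
n = log₂(2029/935.3) = ln(2.1694)/ln 2 ≈ 1.1173 half-lives.
t = n × t½ = 1.1173 × 46.3 ≈ 51.729 hours.

52 hours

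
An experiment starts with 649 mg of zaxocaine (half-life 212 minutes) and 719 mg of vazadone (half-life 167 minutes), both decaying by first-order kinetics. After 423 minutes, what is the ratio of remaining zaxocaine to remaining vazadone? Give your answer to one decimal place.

1.3

zaxocaine: 649 × (1/2)^(423/212) = 649 × (1/2)^1.9953 ≈ 162.78 mg.
vazadone: 719 × (1/2)^(423/167) = 719 × (1/2)^2.5329 ≈ 124.23 mg.
Ratio ≈ 162.78 / 124.23 ≈ 1.3103.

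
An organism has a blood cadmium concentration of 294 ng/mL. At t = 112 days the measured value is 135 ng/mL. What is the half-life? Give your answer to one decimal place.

99.7 days

A/A₀ = 135/294 ≈ 0.45918.
n = log₂(2.1778) ≈ 1.1229 half-lives elapsed in 112 days.
t½ = 112/1.1229 ≈ 99.746 days.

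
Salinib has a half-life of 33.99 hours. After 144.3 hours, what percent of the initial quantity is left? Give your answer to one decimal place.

n = 144.3/33.99 ≈ 4.2454 half-lives.
Fraction remaining = (1/2)^4.2454 ≈ 0.052725, i.e. 5.2725%.

5.3%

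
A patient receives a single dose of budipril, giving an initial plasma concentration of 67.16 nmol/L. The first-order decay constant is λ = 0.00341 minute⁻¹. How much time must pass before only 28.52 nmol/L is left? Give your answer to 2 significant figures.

t½ = ln 2 / λ = 0.69315 / 0.00341 ≈ 203.27 minutes.
Fraction remaining = 28.52/67.16 ≈ 0.42466.
n = log₂(67.16/28.52) = ln(2.3548)/ln 2 ≈ 1.2356 half-lives.
t = n × t½ = 1.2356 × 203.27 ≈ 251.16 minutes.

250 minutes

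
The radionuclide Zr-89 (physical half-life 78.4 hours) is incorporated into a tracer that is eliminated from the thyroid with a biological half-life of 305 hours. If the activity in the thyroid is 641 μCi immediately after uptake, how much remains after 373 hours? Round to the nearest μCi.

1/t_eff = 1/t_phys + 1/t_biol = 1/78.4 + 1/305 = 0.016034 per hour.
t_eff = 78.4 × 305 / (78.4 + 305) ≈ 62.368 hours.
Remaining = 641 × (1/2)^(373/62.368) = 641 × (1/2)^5.9806 ≈ 10.151 μCi.

10 μCi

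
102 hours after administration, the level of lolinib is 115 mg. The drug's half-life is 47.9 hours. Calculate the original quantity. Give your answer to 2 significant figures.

500 mg

Number of half-lives elapsed: n = 102/47.9 ≈ 2.1294.
A₀ = A × 2^n = 115 × 2^2.1294 = 115 × 4.3755 ≈ 503.18 mg.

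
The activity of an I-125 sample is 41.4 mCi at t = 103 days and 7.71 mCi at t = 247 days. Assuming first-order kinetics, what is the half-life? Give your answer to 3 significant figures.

Over Δt = 247 − 103 = 144 days, the level fell by a factor of 41.4/7.71 ≈ 5.3696.
n = log₂(5.3696) ≈ 2.4248 half-lives, so t½ = 144/2.4248 ≈ 59.386 days.

59.4 days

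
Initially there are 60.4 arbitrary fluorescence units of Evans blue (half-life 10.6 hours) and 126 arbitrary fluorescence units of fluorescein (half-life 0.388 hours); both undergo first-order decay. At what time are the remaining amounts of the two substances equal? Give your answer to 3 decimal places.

Set 60.4·(1/2)^(t/10.6) = 126·(1/2)^(t/0.388).
Taking log₂: log₂(60.4/126) = t·(1/10.6 − 1/0.388).
log₂(0.47937) = -1.0608; 1/10.6 − 1/0.388 = -2.483.
t = -1.0608 / -2.483 ≈ 0.42723 hours.

0.427 hours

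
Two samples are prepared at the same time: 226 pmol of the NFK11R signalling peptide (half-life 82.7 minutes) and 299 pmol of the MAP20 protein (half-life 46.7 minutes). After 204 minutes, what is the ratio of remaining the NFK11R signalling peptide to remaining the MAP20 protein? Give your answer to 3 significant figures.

NFK11R signalling peptide: 226 × (1/2)^(204/82.7) = 226 × (1/2)^2.4667 ≈ 40.883 pmol.
MAP20 protein: 299 × (1/2)^(204/46.7) = 299 × (1/2)^4.3683 ≈ 14.477 pmol.
Ratio ≈ 40.883 / 14.477 ≈ 2.824.

2.82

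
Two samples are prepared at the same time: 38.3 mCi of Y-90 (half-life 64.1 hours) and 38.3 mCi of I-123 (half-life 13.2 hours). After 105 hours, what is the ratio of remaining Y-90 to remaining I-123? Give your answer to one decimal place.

79.7

Y-90: 38.3 × (1/2)^(105/64.1) = 38.3 × (1/2)^1.6381 ≈ 12.305 mCi.
I-123: 38.3 × (1/2)^(105/13.2) = 38.3 × (1/2)^7.9545 ≈ 0.1544 mCi.
Ratio ≈ 12.305 / 0.1544 ≈ 79.698.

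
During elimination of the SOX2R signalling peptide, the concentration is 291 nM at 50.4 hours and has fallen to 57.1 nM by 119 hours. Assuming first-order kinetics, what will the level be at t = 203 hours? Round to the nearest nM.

8 nM

Over Δt = 119 − 50.4 = 68.6 hours, the level fell by a factor of 291/57.1 ≈ 5.0963.
n = log₂(5.0963) ≈ 2.3495 half-lives, so t½ = 68.6/2.3495 ≈ 29.198 hours.
From t = 119 to t = 203: 57.1 × (1/2)^((203−119)/29.198) ≈ 7.7733 nM.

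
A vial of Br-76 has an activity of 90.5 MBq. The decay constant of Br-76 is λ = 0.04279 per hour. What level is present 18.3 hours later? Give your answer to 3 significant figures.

41.4 MBq

t½ = ln 2 / λ = 0.69315 / 0.04279 ≈ 16.199 hours.
Number of half-lives: n = 18.3/16.199 ≈ 1.1297.
Remaining = 90.5 × (1/2)^1.1297 = 90.5 × 0.45701 ≈ 41.359 MBq.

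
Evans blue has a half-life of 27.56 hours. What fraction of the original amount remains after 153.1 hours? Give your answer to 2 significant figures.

0.021

n = 153.1/27.56 ≈ 5.5552 half-lives.
Fraction remaining = (1/2)^5.5552 ≈ 0.021268.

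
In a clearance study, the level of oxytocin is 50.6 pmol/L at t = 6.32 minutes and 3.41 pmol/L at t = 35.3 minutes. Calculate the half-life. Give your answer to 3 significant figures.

Over Δt = 35.3 − 6.32 = 28.98 minutes, the level fell by a factor of 50.6/3.41 ≈ 14.839.
n = log₂(14.839) ≈ 3.8913 half-lives, so t½ = 28.98/3.8913 ≈ 7.4474 minutes.

7.45 minutes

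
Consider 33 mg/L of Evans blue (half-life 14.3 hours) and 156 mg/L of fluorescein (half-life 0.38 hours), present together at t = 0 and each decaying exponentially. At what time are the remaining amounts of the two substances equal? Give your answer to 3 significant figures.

0.875 hours

Set 33·(1/2)^(t/14.3) = 156·(1/2)^(t/0.38).
Taking log₂: log₂(33/156) = t·(1/14.3 − 1/0.38).
log₂(0.21154) = -2.241; 1/14.3 − 1/0.38 = -2.5616.
t = -2.241 / -2.5616 ≈ 0.87483 hours.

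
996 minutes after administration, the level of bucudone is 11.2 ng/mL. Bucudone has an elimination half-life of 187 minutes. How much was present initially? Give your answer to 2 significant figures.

450 ng/mL

Number of half-lives elapsed: n = 996/187 ≈ 5.3262.
A₀ = A × 2^n = 11.2 × 2^5.3262 = 11.2 × 40.119 ≈ 449.33 ng/mL.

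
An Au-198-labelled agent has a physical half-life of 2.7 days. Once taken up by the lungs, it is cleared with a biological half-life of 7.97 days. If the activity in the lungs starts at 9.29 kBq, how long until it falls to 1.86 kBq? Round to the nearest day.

1/t_eff = 1/t_phys + 1/t_biol = 1/2.7 + 1/7.97 = 0.49584 per day.
t_eff = 2.7 × 7.97 / (2.7 + 7.97) ≈ 2.0168 days.
n = log₂(9.29/1.86) ≈ 2.3204; t = 2.3204 × 2.0168 ≈ 4.6797 days.

5 days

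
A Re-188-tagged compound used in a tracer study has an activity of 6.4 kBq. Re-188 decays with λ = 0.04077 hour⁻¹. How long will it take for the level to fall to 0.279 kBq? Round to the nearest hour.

t½ = ln 2 / λ = 0.69315 / 0.04077 ≈ 17.001 hours.
Fraction remaining = 0.279/6.4 ≈ 0.043594.
n = log₂(6.4/0.279) = ln(22.939)/ln 2 ≈ 4.5197 half-lives.
t = n × t½ = 4.5197 × 17.001 ≈ 76.842 hours.

77 hours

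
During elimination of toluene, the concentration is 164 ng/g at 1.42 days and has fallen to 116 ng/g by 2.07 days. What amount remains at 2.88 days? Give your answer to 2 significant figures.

Over Δt = 2.07 − 1.42 = 0.65 days, the level fell by a factor of 164/116 ≈ 1.4138.
n = log₂(1.4138) ≈ 0.49957 half-lives, so t½ = 0.65/0.49957 ≈ 1.3011 days.
From t = 2.07 to t = 2.88: 116 × (1/2)^((2.88−2.07)/1.3011) ≈ 75.345 ng/g.

75 ng/g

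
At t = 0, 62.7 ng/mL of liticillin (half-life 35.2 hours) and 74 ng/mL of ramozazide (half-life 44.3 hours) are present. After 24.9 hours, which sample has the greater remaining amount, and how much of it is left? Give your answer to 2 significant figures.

ramozazide, 50 ng/mL

liticillin: 62.7 × (1/2)^0.70739 ≈ 38.399 ng/mL.
ramozazide: 74 × (1/2)^0.56208 ≈ 50.122 ng/mL.
Ramozazide has more remaining, at ≈ 50.122 ng/mL.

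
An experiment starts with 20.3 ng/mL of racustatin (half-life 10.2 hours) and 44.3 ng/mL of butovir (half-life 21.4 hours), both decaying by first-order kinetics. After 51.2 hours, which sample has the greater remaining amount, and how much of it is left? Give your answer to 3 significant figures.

racustatin: 20.3 × (1/2)^5.0196 ≈ 0.62581 ng/mL.
butovir: 44.3 × (1/2)^2.3925 ≈ 8.4369 ng/mL.
Butovir has more remaining, at ≈ 8.4369 ng/mL.

butovir, 8.44 ng/mL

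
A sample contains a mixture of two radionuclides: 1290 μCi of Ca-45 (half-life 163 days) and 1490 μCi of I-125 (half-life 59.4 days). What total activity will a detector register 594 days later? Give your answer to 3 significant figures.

Ca-45: 1290 × (1/2)^(594/163) = 1290 × (1/2)^3.6442 ≈ 103.18 μCi.
I-125: 1490 × (1/2)^(594/59.4) = 1490 × (1/2)^10 ≈ 1.4551 μCi.
Total = 103.18 + 1.4551 ≈ 104.63 μCi.

105 μCi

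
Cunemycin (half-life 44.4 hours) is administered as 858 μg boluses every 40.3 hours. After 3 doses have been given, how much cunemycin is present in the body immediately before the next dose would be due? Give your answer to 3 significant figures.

831 μg

The 3 doses were given 120.9, 80.6, 40.3 hours ago.
Total = 858·(1/2)^(120.9/44.4) + 858·(1/2)^(80.6/44.4) + 858·(1/2)^(40.3/44.4)
      = 129.95 + 243.79 + 457.36 ≈ 831.11 μg.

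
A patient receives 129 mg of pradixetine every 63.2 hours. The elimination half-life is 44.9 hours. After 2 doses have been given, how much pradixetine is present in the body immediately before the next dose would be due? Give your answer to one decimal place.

67.0 mg

The 2 doses were given 126.4, 63.2 hours ago.
Total = 129·(1/2)^(126.4/44.9) + 129·(1/2)^(63.2/44.9)
      = 18.329 + 48.626 ≈ 66.955 mg.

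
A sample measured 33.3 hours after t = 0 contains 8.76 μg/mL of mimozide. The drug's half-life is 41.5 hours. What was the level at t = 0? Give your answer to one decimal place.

15.3 μg/mL

Number of half-lives elapsed: n = 33.3/41.5 ≈ 0.80241.
A₀ = A × 2^n = 8.76 × 2^0.80241 = 8.76 × 1.744 ≈ 15.278 μg/mL.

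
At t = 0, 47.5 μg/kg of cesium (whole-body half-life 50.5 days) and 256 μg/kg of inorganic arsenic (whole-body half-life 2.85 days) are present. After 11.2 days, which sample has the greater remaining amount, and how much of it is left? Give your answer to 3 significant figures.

cesium, 40.7 μg/kg

cesium: 47.5 × (1/2)^0.22178 ≈ 40.732 μg/kg.
inorganic arsenic: 256 × (1/2)^3.9298 ≈ 16.798 μg/kg.
Cesium has more remaining, at ≈ 40.732 μg/kg.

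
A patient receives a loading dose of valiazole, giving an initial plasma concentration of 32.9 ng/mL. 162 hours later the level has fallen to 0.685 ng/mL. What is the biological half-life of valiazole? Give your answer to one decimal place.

A/A₀ = 0.685/32.9 ≈ 0.020821.
n = log₂(48.029) ≈ 5.5858 half-lives elapsed in 162 hours.
t½ = 162/5.5858 ≈ 29.002 hours.

29.0 hours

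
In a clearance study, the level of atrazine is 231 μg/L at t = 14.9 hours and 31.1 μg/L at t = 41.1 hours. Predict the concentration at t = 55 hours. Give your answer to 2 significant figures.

11 μg/L

Over Δt = 41.1 − 14.9 = 26.2 hours, the level fell by a factor of 231/31.1 ≈ 7.4277.
n = log₂(7.4277) ≈ 2.8929 half-lives, so t½ = 26.2/2.8929 ≈ 9.0566 hours.
From t = 41.1 to t = 55: 31.1 × (1/2)^((55−41.1)/9.0566) ≈ 10.734 μg/L.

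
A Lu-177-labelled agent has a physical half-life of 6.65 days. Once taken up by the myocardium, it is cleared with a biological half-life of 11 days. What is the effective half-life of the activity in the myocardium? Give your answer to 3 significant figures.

4.14 days

1/t_eff = 1/t_phys + 1/t_biol = 1/6.65 + 1/11 = 0.24129 per day.
t_eff = 6.65 × 11 / (6.65 + 11) ≈ 4.1445 days.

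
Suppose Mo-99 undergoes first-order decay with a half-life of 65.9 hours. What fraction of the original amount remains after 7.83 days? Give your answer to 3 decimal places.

0.139

7.83 days = 187.92 hours.
n = 187.92/65.9 ≈ 2.8516 half-lives.
Fraction remaining = (1/2)^2.8516 ≈ 0.13854.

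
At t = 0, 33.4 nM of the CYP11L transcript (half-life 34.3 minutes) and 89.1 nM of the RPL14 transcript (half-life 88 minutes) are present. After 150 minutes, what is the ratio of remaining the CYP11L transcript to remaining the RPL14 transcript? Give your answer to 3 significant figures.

0.0590

CYP11L transcript: 33.4 × (1/2)^(150/34.3) = 33.4 × (1/2)^4.3732 ≈ 1.6117 nM.
RPL14 transcript: 89.1 × (1/2)^(150/88) = 89.1 × (1/2)^1.7045 ≈ 27.337 nM.
Ratio ≈ 1.6117 / 27.337 ≈ 0.058956.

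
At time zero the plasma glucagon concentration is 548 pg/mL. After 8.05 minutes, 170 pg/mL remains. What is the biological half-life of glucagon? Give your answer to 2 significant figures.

A/A₀ = 170/548 ≈ 0.31022.
n = log₂(3.2235) ≈ 1.6886 half-lives elapsed in 8.05 minutes.
t½ = 8.05/1.6886 ≈ 4.7671 minutes.

4.8 minutes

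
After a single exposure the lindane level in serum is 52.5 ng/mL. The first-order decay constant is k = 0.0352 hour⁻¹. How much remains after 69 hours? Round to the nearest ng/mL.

t½ = ln 2 / k = 0.69315 / 0.0352 ≈ 19.692 hours.
Number of half-lives: n = 69/19.692 ≈ 3.504.
Remaining = 52.5 × (1/2)^3.504 = 52.5 × 0.088143 ≈ 4.6275 ng/mL.

5 ng/mL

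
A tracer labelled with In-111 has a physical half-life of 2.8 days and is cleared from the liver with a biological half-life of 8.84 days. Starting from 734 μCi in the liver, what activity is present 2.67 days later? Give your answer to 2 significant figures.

1/t_eff = 1/t_phys + 1/t_biol = 1/2.8 + 1/8.84 = 0.47027 per day.
t_eff = 2.8 × 8.84 / (2.8 + 8.84) ≈ 2.1265 days.
Remaining = 734 × (1/2)^(2.67/2.1265) = 734 × (1/2)^1.2556 ≈ 307.41 μCi.

310 μCi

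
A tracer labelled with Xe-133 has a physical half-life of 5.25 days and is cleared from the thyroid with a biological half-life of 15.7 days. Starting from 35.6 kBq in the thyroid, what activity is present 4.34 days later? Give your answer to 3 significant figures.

16.6 kBq

1/t_eff = 1/t_phys + 1/t_biol = 1/5.25 + 1/15.7 = 0.25417 per day.
t_eff = 5.25 × 15.7 / (5.25 + 15.7) ≈ 3.9344 days.
Remaining = 35.6 × (1/2)^(4.34/3.9344) = 35.6 × (1/2)^1.1031 ≈ 16.572 kBq.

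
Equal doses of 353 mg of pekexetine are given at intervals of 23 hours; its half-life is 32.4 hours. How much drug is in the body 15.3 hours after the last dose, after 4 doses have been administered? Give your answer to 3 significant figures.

The 4 doses were given 84.3, 61.3, 38.3, 15.3 hours ago.
Total = 353·(1/2)^(84.3/32.4) + 353·(1/2)^(61.3/32.4) + 353·(1/2)^(38.3/32.4) + 353·(1/2)^(15.3/32.4)
      = 58.149 + 95.112 + 155.57 + 254.46 ≈ 563.29 mg.

563 mg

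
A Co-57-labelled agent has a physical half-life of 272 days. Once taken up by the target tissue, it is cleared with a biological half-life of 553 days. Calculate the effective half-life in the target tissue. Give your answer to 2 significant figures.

1/t_eff = 1/t_phys + 1/t_biol = 1/272 + 1/553 = 0.0054848 per day.
t_eff = 272 × 553 / (272 + 553) ≈ 182.32 days.

180 days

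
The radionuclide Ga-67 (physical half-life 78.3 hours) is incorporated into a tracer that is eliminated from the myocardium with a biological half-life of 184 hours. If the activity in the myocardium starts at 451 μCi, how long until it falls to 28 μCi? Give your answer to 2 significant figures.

220 hours

1/t_eff = 1/t_phys + 1/t_biol = 1/78.3 + 1/184 = 0.018206 per hour.
t_eff = 78.3 × 184 / (78.3 + 184) ≈ 54.926 hours.
n = log₂(451/28) ≈ 4.0096; t = 4.0096 × 54.926 ≈ 220.23 hours.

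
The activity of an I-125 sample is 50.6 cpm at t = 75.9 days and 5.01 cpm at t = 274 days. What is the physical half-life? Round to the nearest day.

59 days

Over Δt = 274 − 75.9 = 198.1 days, the level fell by a factor of 50.6/5.01 ≈ 10.1.
n = log₂(10.1) ≈ 3.3363 half-lives, so t½ = 198.1/3.3363 ≈ 59.378 days.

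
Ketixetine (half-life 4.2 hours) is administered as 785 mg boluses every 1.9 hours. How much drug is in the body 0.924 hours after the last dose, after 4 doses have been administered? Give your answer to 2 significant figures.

1800 mg

The 4 doses were given 6.624, 4.724, 2.824, 0.924 hours ago.
Total = 785·(1/2)^(6.624/4.2) + 785·(1/2)^(4.724/4.2) + 785·(1/2)^(2.824/4.2) + 785·(1/2)^(0.924/4.2)
      = 263.09 + 359.98 + 492.56 + 673.97 ≈ 1789.6 mg.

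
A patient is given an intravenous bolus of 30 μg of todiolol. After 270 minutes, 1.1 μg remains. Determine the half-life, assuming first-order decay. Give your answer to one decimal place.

56.6 minutes

A/A₀ = 1.1/30 ≈ 0.036667.
n = log₂(27.273) ≈ 4.7694 half-lives elapsed in 270 minutes.
t½ = 270/4.7694 ≈ 56.611 minutes.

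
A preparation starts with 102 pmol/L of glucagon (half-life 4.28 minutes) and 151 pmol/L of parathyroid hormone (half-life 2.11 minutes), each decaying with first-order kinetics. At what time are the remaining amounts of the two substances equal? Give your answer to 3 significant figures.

2.36 minutes

Set 102·(1/2)^(t/4.28) = 151·(1/2)^(t/2.11).
Taking log₂: log₂(102/151) = t·(1/4.28 − 1/2.11).
log₂(0.6755) = -0.56598; 1/4.28 − 1/2.11 = -0.24029.
t = -0.56598 / -0.24029 ≈ 2.3554 minutes.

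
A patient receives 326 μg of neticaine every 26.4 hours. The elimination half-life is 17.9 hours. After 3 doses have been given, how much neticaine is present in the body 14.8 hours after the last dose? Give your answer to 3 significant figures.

The 3 doses were given 67.6, 41.2, 14.8 hours ago.
Total = 326·(1/2)^(67.6/17.9) + 326·(1/2)^(41.2/17.9) + 326·(1/2)^(14.8/17.9)
      = 23.788 + 66.122 + 183.79 ≈ 273.7 μg.

274 μg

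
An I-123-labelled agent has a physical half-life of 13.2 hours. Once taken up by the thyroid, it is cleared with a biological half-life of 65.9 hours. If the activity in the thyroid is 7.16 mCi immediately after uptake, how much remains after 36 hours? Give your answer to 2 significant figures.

0.74 mCi

1/t_eff = 1/t_phys + 1/t_biol = 1/13.2 + 1/65.9 = 0.090932 per hour.
t_eff = 13.2 × 65.9 / (13.2 + 65.9) ≈ 10.997 hours.
Remaining = 7.16 × (1/2)^(36/10.997) = 7.16 × (1/2)^3.2736 ≈ 0.74041 mCi.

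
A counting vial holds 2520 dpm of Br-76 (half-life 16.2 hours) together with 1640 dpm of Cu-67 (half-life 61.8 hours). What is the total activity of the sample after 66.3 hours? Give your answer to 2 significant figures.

Br-76: 2520 × (1/2)^(66.3/16.2) = 2520 × (1/2)^4.0926 ≈ 147.71 dpm.
Cu-67: 1640 × (1/2)^(66.3/61.8) = 1640 × (1/2)^1.0728 ≈ 779.64 dpm.
Total = 147.71 + 779.64 ≈ 927.35 dpm.

930 dpm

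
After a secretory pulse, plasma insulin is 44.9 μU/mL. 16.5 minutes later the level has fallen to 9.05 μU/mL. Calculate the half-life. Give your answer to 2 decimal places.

A/A₀ = 9.05/44.9 ≈ 0.20156.
n = log₂(4.9613) ≈ 2.3107 half-lives elapsed in 16.5 minutes.
t½ = 16.5/2.3107 ≈ 7.1406 minutes.

7.14 minutes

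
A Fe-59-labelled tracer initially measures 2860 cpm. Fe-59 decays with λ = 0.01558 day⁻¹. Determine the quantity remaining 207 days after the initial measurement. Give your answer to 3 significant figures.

114 cpm

t½ = ln 2 / λ = 0.69315 / 0.01558 ≈ 44.49 days.
Number of half-lives: n = 207/44.49 ≈ 4.6528.
Remaining = 2860 × (1/2)^4.6528 = 2860 × 0.039753 ≈ 113.69 cpm.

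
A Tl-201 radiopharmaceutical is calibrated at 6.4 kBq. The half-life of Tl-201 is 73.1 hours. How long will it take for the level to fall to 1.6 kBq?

1.6/6.4 = 1/4, so 2 half-lives have elapsed.
t = 2 × 73.1 = 146.2 hours.

146.2 hours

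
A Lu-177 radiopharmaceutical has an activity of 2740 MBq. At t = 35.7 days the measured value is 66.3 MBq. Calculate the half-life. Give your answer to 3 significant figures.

6.65 days

A/A₀ = 66.3/2740 ≈ 0.024197.
n = log₂(41.327) ≈ 5.369 half-lives elapsed in 35.7 days.
t½ = 35.7/5.369 ≈ 6.6493 days.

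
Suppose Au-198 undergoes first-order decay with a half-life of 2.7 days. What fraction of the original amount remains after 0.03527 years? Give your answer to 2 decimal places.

0.04

0.03527 years = 12.8736 days.
n = 12.8736/2.7 ≈ 4.768 half-lives.
Fraction remaining = (1/2)^4.768 ≈ 0.036702.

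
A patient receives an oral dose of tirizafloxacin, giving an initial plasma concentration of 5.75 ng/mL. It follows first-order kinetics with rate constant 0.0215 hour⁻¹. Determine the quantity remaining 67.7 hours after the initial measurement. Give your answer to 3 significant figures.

1.34 ng/mL

t½ = ln 2 / λ = 0.69315 / 0.0215 ≈ 32.239 hours.
Number of half-lives: n = 67.7/32.239 ≈ 2.0999.
Remaining = 5.75 × (1/2)^2.0999 = 5.75 × 0.23327 ≈ 1.3413 ng/mL.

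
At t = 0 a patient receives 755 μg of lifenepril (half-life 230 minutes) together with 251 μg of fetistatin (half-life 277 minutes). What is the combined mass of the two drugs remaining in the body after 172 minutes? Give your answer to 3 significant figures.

613 μg

lifenepril: 755 × (1/2)^(172/230) = 755 × (1/2)^0.74783 ≈ 449.6 μg.
fetistatin: 251 × (1/2)^(172/277) = 251 × (1/2)^0.62094 ≈ 163.21 μg.
Total = 449.6 + 163.21 ≈ 612.81 μg.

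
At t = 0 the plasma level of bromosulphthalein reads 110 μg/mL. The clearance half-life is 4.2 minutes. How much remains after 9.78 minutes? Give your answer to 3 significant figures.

Number of half-lives: n = 9.78/4.2 ≈ 2.3286.
Remaining = 110 × (1/2)^2.3286 = 110 × 0.19908 ≈ 21.899 μg/mL.

21.9 μg/mL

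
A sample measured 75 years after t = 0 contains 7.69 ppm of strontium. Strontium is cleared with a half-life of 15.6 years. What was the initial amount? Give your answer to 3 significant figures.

215 ppm

Number of half-lives elapsed: n = 75/15.6 ≈ 4.8077.
A₀ = A × 2^n = 7.69 × 2^4.8077 = 7.69 × 28.007 ≈ 215.37 ppm.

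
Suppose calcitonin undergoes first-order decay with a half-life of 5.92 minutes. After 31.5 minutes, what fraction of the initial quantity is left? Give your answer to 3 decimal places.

0.025

n = 31.5/5.92 ≈ 5.3209 half-lives.
Fraction remaining = (1/2)^5.3209 ≈ 0.025017.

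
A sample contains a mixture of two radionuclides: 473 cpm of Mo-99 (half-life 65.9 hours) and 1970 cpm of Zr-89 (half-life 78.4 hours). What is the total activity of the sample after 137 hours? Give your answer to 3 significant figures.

Mo-99: 473 × (1/2)^(137/65.9) = 473 × (1/2)^2.0789 ≈ 111.96 cpm.
Zr-89: 1970 × (1/2)^(137/78.4) = 1970 × (1/2)^1.7474 ≈ 586.72 cpm.
Total = 111.96 + 586.72 ≈ 698.68 cpm.

699 cpm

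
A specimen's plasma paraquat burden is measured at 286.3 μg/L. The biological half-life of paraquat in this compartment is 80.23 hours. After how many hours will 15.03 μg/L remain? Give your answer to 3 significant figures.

Fraction remaining = 15.03/286.3 ≈ 0.052497.
n = log₂(286.3/15.03) = ln(19.049)/ln 2 ≈ 4.2516 half-lives.
t = n × t½ = 4.2516 × 80.23 ≈ 341.11 hours.

341 hours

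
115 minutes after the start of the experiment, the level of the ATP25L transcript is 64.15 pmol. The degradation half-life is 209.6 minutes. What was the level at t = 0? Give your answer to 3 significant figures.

Number of half-lives elapsed: n = 115/209.6 ≈ 0.54866.
A₀ = A × 2^n = 64.15 × 2^0.54866 = 64.15 × 1.4627 ≈ 93.834 pmol.

93.8 pmol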